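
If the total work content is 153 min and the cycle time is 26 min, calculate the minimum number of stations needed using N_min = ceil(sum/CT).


Formula: N_min = ceil(Sum of Task Times / Cycle Time)
N_min = ceil(153 min / 26 min) = ceil(5.8846)
N_min = 6 stations

6


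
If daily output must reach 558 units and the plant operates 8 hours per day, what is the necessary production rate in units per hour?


Formula: Production Rate = Daily Demand / Available Hours
Rate = 558 units/day / 8 hours/day
Rate = 69.8 units/hour

69.8 units/hour


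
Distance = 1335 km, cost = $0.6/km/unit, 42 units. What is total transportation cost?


TC = dist * cost * units = 1335 * 0.6 * 42 = $33642.00

$33642.00


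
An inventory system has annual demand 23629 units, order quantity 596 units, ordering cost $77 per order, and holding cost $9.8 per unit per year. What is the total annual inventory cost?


TC = 23629/596 * 77 + 596/2 * 9.8

$5973.14


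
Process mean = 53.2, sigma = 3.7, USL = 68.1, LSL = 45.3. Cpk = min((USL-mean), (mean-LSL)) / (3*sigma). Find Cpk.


Cpu = (68.1 - 53.2) / (3 * 3.7) = 1.34
Cpl = (53.2 - 45.3) / (3 * 3.7) = 0.71
Cpk = min(1.34, 0.71) = 0.71

0.71


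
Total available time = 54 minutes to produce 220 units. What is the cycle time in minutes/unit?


Formula: CT = Available Time / Number of Units
CT = 54 min / 220 units
CT = 0.25 min/unit

0.25 min/unit


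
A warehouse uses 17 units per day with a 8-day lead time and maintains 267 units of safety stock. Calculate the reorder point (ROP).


Formula: ROP = (Daily Demand * Lead Time) + Safety Stock
Demand during lead time = 17 * 8 = 136 units
ROP = 136 + 267 = 403 units

403 units


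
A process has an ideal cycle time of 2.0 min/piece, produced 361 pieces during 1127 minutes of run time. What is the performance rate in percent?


Formula: Performance = (Ideal CT * Total Count) / Run Time * 100
Ideal output time = 2.0 * 361 = 722.0 min
Performance = 722.0 / 1127 * 100 = 64.1%

64.1%


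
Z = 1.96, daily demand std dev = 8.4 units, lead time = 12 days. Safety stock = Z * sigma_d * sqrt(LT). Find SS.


Formula: SS = z * sigma_d * sqrt(LT)
sqrt(LT) = sqrt(12) = 3.4641
SS = 1.96 * 8.4 * 3.4641
SS = 57.0 units

57.0 units


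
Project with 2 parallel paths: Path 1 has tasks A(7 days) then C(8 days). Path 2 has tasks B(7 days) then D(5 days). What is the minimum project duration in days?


Path 1 = 7 + 8 = 15 days
Path 2 = 7 + 5 = 12 days
Duration = max(15, 12) = 15 days

15 days


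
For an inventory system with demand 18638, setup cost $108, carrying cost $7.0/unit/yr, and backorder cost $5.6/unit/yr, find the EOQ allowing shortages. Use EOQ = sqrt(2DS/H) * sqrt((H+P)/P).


Formula: EOQ* = sqrt(2DS/H) * sqrt((H+P)/P)
Base EOQ = sqrt(2*18638*108/7.0) = 758.36 units
Correction = sqrt((7.0+5.6)/5.6) = 1.5
EOQ* = 758.36 * 1.5 = 1137.5 units

1137.5 units


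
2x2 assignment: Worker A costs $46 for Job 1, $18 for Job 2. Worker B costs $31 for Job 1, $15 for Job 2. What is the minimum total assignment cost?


Option 1: A->1 + B->2 = $46 + $15 = $61
Option 2: A->2 + B->1 = $18 + $31 = $49
Min cost = min($61, $49) = $49

$49


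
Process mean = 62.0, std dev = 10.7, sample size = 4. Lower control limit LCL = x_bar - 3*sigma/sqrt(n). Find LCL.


LCL = 62.0 - 3 * 10.7 / sqrt(4)

45.95


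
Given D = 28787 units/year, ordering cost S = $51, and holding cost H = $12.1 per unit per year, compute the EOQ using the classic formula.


Formula: EOQ = sqrt(2 * D * S / H)
Numerator: 2 * 28787 * 51 = 2936274
2DS/H = 2936274 / 12.1 = 242667.3
EOQ = sqrt(242667.3) = 492.6 units

492.6 units


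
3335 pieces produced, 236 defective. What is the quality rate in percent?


Formula: Quality Rate = Good Pieces / Total Pieces * 100
Good pieces = 3335 - 236 = 3099
QR = 3099 / 3335 * 100 = 92.9%

92.9%


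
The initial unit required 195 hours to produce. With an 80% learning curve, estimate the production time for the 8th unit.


Formula: T_n = T_1 * (learning_rate)^(log2(n)) where learning_rate = rate/100
Doublings = log2(8) = 3
T_n = 195 * 0.8^3
T_n = 195 * 0.512 = 99.8 hours

99.8 hours


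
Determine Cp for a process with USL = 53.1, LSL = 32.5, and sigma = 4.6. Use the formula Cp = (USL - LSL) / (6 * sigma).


Cp = (53.1 - 32.5) / (6 * 4.6)

0.75


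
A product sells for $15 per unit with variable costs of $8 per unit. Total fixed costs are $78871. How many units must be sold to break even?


Formula: BEQ = Fixed Costs / (Price - Variable Cost)
Contribution margin = $15 - $8 = $7/unit
BEQ = ceil($78871 / $7/unit) = ceil(11267.29) = 11268 units

11268 units


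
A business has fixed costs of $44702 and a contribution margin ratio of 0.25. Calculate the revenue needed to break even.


Formula: BER = Fixed Costs / Contribution Margin Ratio
BER = $44702 / 0.25
BER = $178808.00 (to the nearest cent)

$178808.00


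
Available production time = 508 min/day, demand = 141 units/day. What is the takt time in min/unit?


Formula: Takt Time = Available Production Time / Customer Demand
Takt = 508 min/day / 141 units/day
Takt = 3.6 min/unit

3.6 min/unit


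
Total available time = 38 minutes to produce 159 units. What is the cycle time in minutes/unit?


Formula: CT = Available Time / Number of Units
CT = 38 min / 159 units
CT = 0.24 min/unit

0.24 min/unit


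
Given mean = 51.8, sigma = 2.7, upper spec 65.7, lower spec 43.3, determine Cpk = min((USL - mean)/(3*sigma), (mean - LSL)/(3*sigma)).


Cpu = (65.7 - 51.8) / (3 * 2.7) = 1.72
Cpl = (51.8 - 43.3) / (3 * 2.7) = 1.05
Cpk = min(1.72, 1.05) = 1.05

1.05


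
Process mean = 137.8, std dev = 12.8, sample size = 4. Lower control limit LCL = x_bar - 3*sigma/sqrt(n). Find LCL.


LCL = 137.8 - 3 * 12.8 / sqrt(4)

118.6


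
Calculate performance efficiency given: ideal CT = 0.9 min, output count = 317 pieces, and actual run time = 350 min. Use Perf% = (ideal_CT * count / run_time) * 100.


Formula: Performance = (Ideal CT * Total Count) / Run Time * 100
Ideal output time = 0.9 * 317 = 285.3 min
Performance = 285.3 / 350 * 100 = 81.5%

81.5%


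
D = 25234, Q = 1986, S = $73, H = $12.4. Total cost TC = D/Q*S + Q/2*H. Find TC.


TC = 25234/1986 * 73 + 1986/2 * 12.4

$13240.73


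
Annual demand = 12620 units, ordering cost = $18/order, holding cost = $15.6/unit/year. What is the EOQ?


Formula: EOQ = sqrt(2 * D * S / H)
Numerator: 2 * 12620 * 18 = 454320
2DS/H = 454320 / 15.6 = 29123.1
EOQ = sqrt(29123.1) = 170.7 units

170.7 units


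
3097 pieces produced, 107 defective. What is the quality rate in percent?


Formula: Quality Rate = Good Pieces / Total Pieces * 100
Good pieces = 3097 - 107 = 2990
QR = 2990 / 3097 * 100 = 96.5%

96.5%


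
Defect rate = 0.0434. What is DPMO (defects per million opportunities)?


DPMO = defect_rate * 1000000 = 0.0434 * 1000000

43400


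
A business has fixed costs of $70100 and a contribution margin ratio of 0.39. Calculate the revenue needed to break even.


Formula: BER = Fixed Costs / Contribution Margin Ratio
BER = $70100 / 0.39
BER = $179743.59 (to the nearest cent)

$179743.59


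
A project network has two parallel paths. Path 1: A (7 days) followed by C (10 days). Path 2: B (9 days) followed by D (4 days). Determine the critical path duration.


Path 1 = 7 + 10 = 17 days
Path 2 = 9 + 4 = 13 days
Duration = max(17, 13) = 17 days

17 days


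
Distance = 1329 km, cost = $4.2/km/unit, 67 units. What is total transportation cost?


TC = dist * cost * units = 1329 * 4.2 * 67 = $373980.60

$373980.60


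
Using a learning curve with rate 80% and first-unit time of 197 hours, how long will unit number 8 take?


Formula: T_n = T_1 * (learning_rate)^(log2(n)) where learning_rate = rate/100
Doublings = log2(8) = 3
T_n = 197 * 0.8^3
T_n = 197 * 0.512 = 100.9 hours

100.9 hours


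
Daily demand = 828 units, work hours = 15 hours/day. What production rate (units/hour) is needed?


Formula: Production Rate = Daily Demand / Available Hours
Rate = 828 units/day / 15 hours/day
Rate = 55.2 units/hour

55.2 units/hour


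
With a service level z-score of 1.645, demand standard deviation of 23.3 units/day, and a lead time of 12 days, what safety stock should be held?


Formula: SS = z * sigma_d * sqrt(LT)
sqrt(LT) = sqrt(12) = 3.4641
SS = 1.645 * 23.3 * 3.4641
SS = 132.8 units

132.8 units


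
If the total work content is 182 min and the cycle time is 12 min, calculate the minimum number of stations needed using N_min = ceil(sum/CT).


Formula: N_min = ceil(Sum of Task Times / Cycle Time)
N_min = ceil(182 min / 12 min) = ceil(15.1667)
N_min = 16 stations

16


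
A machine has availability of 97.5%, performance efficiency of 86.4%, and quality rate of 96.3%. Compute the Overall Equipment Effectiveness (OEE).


Formula: OEE = Availability * Performance * Quality / 10000
A * P = 97.5% * 86.4% / 100 = 84.24%
OEE = 84.24% * 96.3% / 100 = 81.1%

81.1%


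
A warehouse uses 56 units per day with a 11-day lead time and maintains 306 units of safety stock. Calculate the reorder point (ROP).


Formula: ROP = (Daily Demand * Lead Time) + Safety Stock
Demand during lead time = 56 * 11 = 616 units
ROP = 616 + 306 = 922 units

922 units


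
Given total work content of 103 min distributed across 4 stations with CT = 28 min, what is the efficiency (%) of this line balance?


Formula: Efficiency = Sum of Task Times / (N_stations * CT) * 100
Total station capacity = 4 stations * 28 min = 112 min
Efficiency = 103 / 112 * 100 = 92.0%

92.0%


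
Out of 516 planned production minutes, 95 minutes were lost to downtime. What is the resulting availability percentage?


Formula: Availability = (Planned Time - Downtime) / Planned Time * 100
Uptime = 516 - 95 = 421 min
Availability = 421 / 516 * 100 = 81.6%

81.6%


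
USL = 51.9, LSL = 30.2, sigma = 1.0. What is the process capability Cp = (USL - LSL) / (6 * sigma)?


Cp = (51.9 - 30.2) / (6 * 1.0)

3.62


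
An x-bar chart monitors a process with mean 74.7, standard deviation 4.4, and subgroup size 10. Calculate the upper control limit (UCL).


UCL = 74.7 + 3 * 4.4 / sqrt(10)

78.87


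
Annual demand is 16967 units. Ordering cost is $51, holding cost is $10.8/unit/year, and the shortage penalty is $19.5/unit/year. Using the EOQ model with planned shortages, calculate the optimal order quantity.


Formula: EOQ* = sqrt(2DS/H) * sqrt((H+P)/P)
Base EOQ = sqrt(2*16967*51/10.8) = 400.3 units
Correction = sqrt((10.8+19.5)/19.5) = 1.24653
EOQ* = 400.3 * 1.24653 = 499.0 units

499.0 units


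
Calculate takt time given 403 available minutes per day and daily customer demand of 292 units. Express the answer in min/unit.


Formula: Takt Time = Available Production Time / Customer Demand
Takt = 403 min/day / 292 units/day
Takt = 1.38 min/unit

1.38 min/unit


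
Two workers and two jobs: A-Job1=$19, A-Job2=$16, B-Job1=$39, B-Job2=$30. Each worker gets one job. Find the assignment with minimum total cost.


Option 1: A->1 + B->2 = $19 + $30 = $49
Option 2: A->2 + B->1 = $16 + $39 = $55
Min cost = min($49, $55) = $49

$49


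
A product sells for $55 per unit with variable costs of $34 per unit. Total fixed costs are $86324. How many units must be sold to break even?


Formula: BEQ = Fixed Costs / (Price - Variable Cost)
Contribution margin = $55 - $34 = $21/unit
BEQ = ceil($86324 / $21/unit) = ceil(4110.67) = 4111 units

4111 units


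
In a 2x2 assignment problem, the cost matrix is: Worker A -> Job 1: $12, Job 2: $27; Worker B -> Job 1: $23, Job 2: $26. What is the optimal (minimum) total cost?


Option 1: A->1 + B->2 = $12 + $26 = $38
Option 2: A->2 + B->1 = $27 + $23 = $50
Min cost = min($38, $50) = $38

$38


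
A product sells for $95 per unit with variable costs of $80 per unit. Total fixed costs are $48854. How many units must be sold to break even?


Formula: BEQ = Fixed Costs / (Price - Variable Cost)
Contribution margin = $95 - $80 = $15/unit
BEQ = ceil($48854 / $15/unit) = ceil(3256.93) = 3257 units

3257 units


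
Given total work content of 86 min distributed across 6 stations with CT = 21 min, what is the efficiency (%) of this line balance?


Formula: Efficiency = Sum of Task Times / (N_stations * CT) * 100
Total station capacity = 6 stations * 21 min = 126 min
Efficiency = 86 / 126 * 100 = 68.3%

68.3%


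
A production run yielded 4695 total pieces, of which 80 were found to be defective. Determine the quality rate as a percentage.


Formula: Quality Rate = Good Pieces / Total Pieces * 100
Good pieces = 4695 - 80 = 4615
QR = 4615 / 4695 * 100 = 98.3%

98.3%


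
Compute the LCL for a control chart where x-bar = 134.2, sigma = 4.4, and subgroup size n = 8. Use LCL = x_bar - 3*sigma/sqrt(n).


LCL = 134.2 - 3 * 4.4 / sqrt(8)

129.53


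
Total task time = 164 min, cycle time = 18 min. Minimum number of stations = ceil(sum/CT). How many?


Formula: N_min = ceil(Sum of Task Times / Cycle Time)
N_min = ceil(164 min / 18 min) = ceil(9.1111)
N_min = 10 stations

10


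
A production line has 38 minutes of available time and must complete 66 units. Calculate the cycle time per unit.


Formula: CT = Available Time / Number of Units
CT = 38 min / 66 units
CT = 0.58 min/unit

0.58 min/unit


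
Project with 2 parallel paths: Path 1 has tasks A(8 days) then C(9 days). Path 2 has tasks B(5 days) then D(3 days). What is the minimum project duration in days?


Path 1 = 8 + 9 = 17 days
Path 2 = 5 + 3 = 8 days
Duration = max(17, 8) = 17 days

17 days


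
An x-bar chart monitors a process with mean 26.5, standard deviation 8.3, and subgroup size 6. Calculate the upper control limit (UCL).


UCL = 26.5 + 3 * 8.3 / sqrt(6)

36.67


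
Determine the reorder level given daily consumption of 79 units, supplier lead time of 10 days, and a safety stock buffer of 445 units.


Formula: ROP = (Daily Demand * Lead Time) + Safety Stock
Demand during lead time = 79 * 10 = 790 units
ROP = 790 + 445 = 1235 units

1235 units


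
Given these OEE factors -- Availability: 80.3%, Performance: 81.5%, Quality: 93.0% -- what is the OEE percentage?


Formula: OEE = Availability * Performance * Quality / 10000
A * P = 80.3% * 81.5% / 100 = 65.44%
OEE = 65.44% * 93.0% / 100 = 60.9%

60.9%


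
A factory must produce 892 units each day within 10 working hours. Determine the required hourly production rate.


Formula: Production Rate = Daily Demand / Available Hours
Rate = 892 units/day / 10 hours/day
Rate = 89.2 units/hour

89.2 units/hour


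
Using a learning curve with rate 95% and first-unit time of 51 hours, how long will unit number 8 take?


Formula: T_n = T_1 * (learning_rate)^(log2(n)) where learning_rate = rate/100
Doublings = log2(8) = 3
T_n = 51 * 0.95^3
T_n = 51 * 0.8574 = 43.7 hours

43.7 hours


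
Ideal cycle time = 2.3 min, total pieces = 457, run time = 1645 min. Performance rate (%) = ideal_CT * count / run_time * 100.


Formula: Performance = (Ideal CT * Total Count) / Run Time * 100
Ideal output time = 2.3 * 457 = 1051.1 min
Performance = 1051.1 / 1645 * 100 = 63.9%

63.9%


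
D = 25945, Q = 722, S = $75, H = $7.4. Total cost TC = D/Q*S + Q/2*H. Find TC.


TC = 25945/722 * 75 + 722/2 * 7.4

$5366.52


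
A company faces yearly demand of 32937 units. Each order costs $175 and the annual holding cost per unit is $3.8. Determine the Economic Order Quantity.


Formula: EOQ = sqrt(2 * D * S / H)
Numerator: 2 * 32937 * 175 = 11527950
2DS/H = 11527950 / 3.8 = 3033671.1
EOQ = sqrt(3033671.1) = 1741.7 units

1741.7 units


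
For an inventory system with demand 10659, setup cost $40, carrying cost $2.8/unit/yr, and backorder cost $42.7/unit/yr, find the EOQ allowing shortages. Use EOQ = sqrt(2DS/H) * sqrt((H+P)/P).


Formula: EOQ* = sqrt(2DS/H) * sqrt((H+P)/P)
Base EOQ = sqrt(2*10659*40/2.8) = 551.85 units
Correction = sqrt((2.8+42.7)/42.7) = 1.03227
EOQ* = 551.85 * 1.03227 = 569.7 units

569.7 units


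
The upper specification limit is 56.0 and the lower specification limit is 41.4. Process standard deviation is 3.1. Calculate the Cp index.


Cp = (56.0 - 41.4) / (6 * 3.1)

0.78


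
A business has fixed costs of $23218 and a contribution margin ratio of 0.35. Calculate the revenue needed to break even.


Formula: BER = Fixed Costs / Contribution Margin Ratio
BER = $23218 / 0.35
BER = $66337.14 (to the nearest cent)

$66337.14


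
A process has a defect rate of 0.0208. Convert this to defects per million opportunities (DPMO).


DPMO = defect_rate * 1000000 = 0.0208 * 1000000

20800


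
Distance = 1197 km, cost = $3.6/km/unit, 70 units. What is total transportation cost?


TC = dist * cost * units = 1197 * 3.6 * 70 = $301644.00

$301644.00


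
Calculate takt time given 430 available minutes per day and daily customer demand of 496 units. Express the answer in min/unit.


Formula: Takt Time = Available Production Time / Customer Demand
Takt = 430 min/day / 496 units/day
Takt = 0.87 min/unit

0.87 min/unit


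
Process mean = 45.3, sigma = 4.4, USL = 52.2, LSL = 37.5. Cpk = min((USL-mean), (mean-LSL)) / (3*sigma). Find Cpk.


Cpu = (52.2 - 45.3) / (3 * 4.4) = 0.52
Cpl = (45.3 - 37.5) / (3 * 4.4) = 0.59
Cpk = min(0.52, 0.59) = 0.52

0.52


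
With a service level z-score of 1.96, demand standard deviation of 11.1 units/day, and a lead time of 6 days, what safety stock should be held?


Formula: SS = z * sigma_d * sqrt(LT)
sqrt(LT) = sqrt(6) = 2.4495
SS = 1.96 * 11.1 * 2.4495
SS = 53.3 units

53.3 units


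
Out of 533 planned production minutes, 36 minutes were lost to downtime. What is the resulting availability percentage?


Formula: Availability = (Planned Time - Downtime) / Planned Time * 100
Uptime = 533 - 36 = 497 min
Availability = 497 / 533 * 100 = 93.2%

93.2%


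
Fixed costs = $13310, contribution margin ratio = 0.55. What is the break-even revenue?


Formula: BER = Fixed Costs / Contribution Margin Ratio
BER = $13310 / 0.55
BER = $24200.00 (to the nearest cent)

$24200.00


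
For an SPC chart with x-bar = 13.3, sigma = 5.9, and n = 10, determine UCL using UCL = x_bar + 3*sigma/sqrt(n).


UCL = 13.3 + 3 * 5.9 / sqrt(10)

18.9


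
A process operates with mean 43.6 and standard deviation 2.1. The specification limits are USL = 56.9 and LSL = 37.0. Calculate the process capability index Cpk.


Cpu = (56.9 - 43.6) / (3 * 2.1) = 2.11
Cpl = (43.6 - 37.0) / (3 * 2.1) = 1.05
Cpk = min(2.11, 1.05) = 1.05

1.05


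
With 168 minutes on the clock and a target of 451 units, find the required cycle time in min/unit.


Formula: CT = Available Time / Number of Units
CT = 168 min / 451 units
CT = 0.37 min/unit

0.37 min/unit


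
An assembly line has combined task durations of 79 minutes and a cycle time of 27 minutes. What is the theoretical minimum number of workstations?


Formula: N_min = ceil(Sum of Task Times / Cycle Time)
N_min = ceil(79 min / 27 min) = ceil(2.9259)
N_min = 3 stations

3


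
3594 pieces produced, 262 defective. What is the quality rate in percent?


Formula: Quality Rate = Good Pieces / Total Pieces * 100
Good pieces = 3594 - 262 = 3332
QR = 3332 / 3594 * 100 = 92.7%

92.7%


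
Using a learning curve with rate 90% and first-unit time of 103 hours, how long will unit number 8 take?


Formula: T_n = T_1 * (learning_rate)^(log2(n)) where learning_rate = rate/100
Doublings = log2(8) = 3
T_n = 103 * 0.9^3
T_n = 103 * 0.729 = 75.1 hours

75.1 hours


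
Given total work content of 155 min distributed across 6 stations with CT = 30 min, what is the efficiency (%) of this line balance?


Formula: Efficiency = Sum of Task Times / (N_stations * CT) * 100
Total station capacity = 6 stations * 30 min = 180 min
Efficiency = 155 / 180 * 100 = 86.1%

86.1%


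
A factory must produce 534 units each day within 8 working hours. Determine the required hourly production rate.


Formula: Production Rate = Daily Demand / Available Hours
Rate = 534 units/day / 8 hours/day
Rate = 66.8 units/hour

66.8 units/hour


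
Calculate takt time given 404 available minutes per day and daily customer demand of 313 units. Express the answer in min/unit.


Formula: Takt Time = Available Production Time / Customer Demand
Takt = 404 min/day / 313 units/day
Takt = 1.29 min/unit

1.29 min/unit


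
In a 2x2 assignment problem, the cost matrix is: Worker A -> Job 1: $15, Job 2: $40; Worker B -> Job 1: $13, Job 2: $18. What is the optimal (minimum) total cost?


Option 1: A->1 + B->2 = $15 + $18 = $33
Option 2: A->2 + B->1 = $40 + $13 = $53
Min cost = min($33, $53) = $33

$33


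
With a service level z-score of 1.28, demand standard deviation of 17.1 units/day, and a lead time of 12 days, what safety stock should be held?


Formula: SS = z * sigma_d * sqrt(LT)
sqrt(LT) = sqrt(12) = 3.4641
SS = 1.28 * 17.1 * 3.4641
SS = 75.8 units

75.8 units


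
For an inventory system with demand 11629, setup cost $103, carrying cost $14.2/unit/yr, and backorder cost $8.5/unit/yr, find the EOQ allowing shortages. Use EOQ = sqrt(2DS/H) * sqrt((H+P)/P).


Formula: EOQ* = sqrt(2DS/H) * sqrt((H+P)/P)
Base EOQ = sqrt(2*11629*103/14.2) = 410.73 units
Correction = sqrt((14.2+8.5)/8.5) = 1.63419
EOQ* = 410.73 * 1.63419 = 671.2 units

671.2 units


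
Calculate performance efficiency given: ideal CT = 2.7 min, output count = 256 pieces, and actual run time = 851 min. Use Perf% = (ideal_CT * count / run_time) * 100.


Formula: Performance = (Ideal CT * Total Count) / Run Time * 100
Ideal output time = 2.7 * 256 = 691.2 min
Performance = 691.2 / 851 * 100 = 81.2%

81.2%


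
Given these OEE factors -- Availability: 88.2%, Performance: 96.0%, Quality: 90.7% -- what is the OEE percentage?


Formula: OEE = Availability * Performance * Quality / 10000
A * P = 88.2% * 96.0% / 100 = 84.67%
OEE = 84.67% * 90.7% / 100 = 76.8%

76.8%


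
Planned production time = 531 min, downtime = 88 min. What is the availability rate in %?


Formula: Availability = (Planned Time - Downtime) / Planned Time * 100
Uptime = 531 - 88 = 443 min
Availability = 443 / 531 * 100 = 83.4%

83.4%


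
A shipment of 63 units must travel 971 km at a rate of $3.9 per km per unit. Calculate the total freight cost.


TC = dist * cost * units = 971 * 3.9 * 63 = $238574.70

$238574.70


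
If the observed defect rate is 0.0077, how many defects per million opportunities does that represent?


DPMO = defect_rate * 1000000 = 0.0077 * 1000000

7700


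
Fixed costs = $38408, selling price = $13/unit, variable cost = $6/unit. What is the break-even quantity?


Formula: BEQ = Fixed Costs / (Price - Variable Cost)
Contribution margin = $13 - $6 = $7/unit
BEQ = ceil($38408 / $7/unit) = ceil(5486.86) = 5487 units

5487 units


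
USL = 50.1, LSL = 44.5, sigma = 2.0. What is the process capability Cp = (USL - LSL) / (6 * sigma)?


Cp = (50.1 - 44.5) / (6 * 2.0)

0.47


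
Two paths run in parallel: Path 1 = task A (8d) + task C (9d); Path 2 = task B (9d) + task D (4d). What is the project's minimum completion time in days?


Path 1 = 8 + 9 = 17 days
Path 2 = 9 + 4 = 13 days
Duration = max(17, 13) = 17 days

17 days


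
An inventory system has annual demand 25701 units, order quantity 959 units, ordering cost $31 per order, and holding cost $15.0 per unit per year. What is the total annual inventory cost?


TC = 25701/959 * 31 + 959/2 * 15.0

$8023.29


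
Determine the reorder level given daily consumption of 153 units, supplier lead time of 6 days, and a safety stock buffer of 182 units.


Formula: ROP = (Daily Demand * Lead Time) + Safety Stock
Demand during lead time = 153 * 6 = 918 units
ROP = 918 + 182 = 1100 units

1100 units


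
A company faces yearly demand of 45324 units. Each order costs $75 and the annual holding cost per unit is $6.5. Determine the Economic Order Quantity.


Formula: EOQ = sqrt(2 * D * S / H)
Numerator: 2 * 45324 * 75 = 6798600
2DS/H = 6798600 / 6.5 = 1045938.5
EOQ = sqrt(1045938.5) = 1022.7 units

1022.7 units


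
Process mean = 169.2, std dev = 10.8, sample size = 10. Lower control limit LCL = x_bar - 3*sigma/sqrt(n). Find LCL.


LCL = 169.2 - 3 * 10.8 / sqrt(10)

158.95


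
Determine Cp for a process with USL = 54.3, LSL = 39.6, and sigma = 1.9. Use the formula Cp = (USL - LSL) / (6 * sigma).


Cp = (54.3 - 39.6) / (6 * 1.9)

1.29


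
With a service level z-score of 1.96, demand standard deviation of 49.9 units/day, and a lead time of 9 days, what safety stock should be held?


Formula: SS = z * sigma_d * sqrt(LT)
sqrt(LT) = sqrt(9) = 3.0
SS = 1.96 * 49.9 * 3.0
SS = 293.4 units

293.4 units


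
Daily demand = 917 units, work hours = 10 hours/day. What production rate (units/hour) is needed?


Formula: Production Rate = Daily Demand / Available Hours
Rate = 917 units/day / 10 hours/day
Rate = 91.7 units/hour

91.7 units/hour


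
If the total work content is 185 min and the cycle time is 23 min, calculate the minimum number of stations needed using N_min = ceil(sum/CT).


Formula: N_min = ceil(Sum of Task Times / Cycle Time)
N_min = ceil(185 min / 23 min) = ceil(8.0435)
N_min = 9 stations

9


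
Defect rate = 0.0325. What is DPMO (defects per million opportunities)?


DPMO = defect_rate * 1000000 = 0.0325 * 1000000

32500


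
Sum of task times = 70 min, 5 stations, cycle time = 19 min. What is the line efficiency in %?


Formula: Efficiency = Sum of Task Times / (N_stations * CT) * 100
Total station capacity = 5 stations * 19 min = 95 min
Efficiency = 70 / 95 * 100 = 73.7%

73.7%


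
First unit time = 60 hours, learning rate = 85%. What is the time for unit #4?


Formula: T_n = T_1 * (learning_rate)^(log2(n)) where learning_rate = rate/100
Doublings = log2(4) = 2
T_n = 60 * 0.85^2
T_n = 60 * 0.7225 = 43.4 hours

43.4 hours


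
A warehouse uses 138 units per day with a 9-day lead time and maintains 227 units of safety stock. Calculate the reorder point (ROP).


Formula: ROP = (Daily Demand * Lead Time) + Safety Stock
Demand during lead time = 138 * 9 = 1242 units
ROP = 1242 + 227 = 1469 units

1469 units


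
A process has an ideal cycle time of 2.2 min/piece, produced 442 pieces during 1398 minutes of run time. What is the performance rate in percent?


Formula: Performance = (Ideal CT * Total Count) / Run Time * 100
Ideal output time = 2.2 * 442 = 972.4 min
Performance = 972.4 / 1398 * 100 = 69.6%

69.6%


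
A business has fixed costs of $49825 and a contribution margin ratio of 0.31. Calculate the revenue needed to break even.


Formula: BER = Fixed Costs / Contribution Margin Ratio
BER = $49825 / 0.31
BER = $160725.81 (to the nearest cent)

$160725.81


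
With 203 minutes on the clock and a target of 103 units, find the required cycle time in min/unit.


Formula: CT = Available Time / Number of Units
CT = 203 min / 103 units
CT = 1.97 min/unit

1.97 min/unit


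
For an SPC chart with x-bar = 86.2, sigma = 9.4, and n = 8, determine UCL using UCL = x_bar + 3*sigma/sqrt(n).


UCL = 86.2 + 3 * 9.4 / sqrt(8)

96.17


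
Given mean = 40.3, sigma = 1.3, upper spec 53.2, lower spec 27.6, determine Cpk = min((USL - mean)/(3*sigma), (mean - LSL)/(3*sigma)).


Cpu = (53.2 - 40.3) / (3 * 1.3) = 3.31
Cpl = (40.3 - 27.6) / (3 * 1.3) = 3.26
Cpk = min(3.31, 3.26) = 3.26

3.26


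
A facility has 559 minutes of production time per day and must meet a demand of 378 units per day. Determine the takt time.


Formula: Takt Time = Available Production Time / Customer Demand
Takt = 559 min/day / 378 units/day
Takt = 1.48 min/unit

1.48 min/unit


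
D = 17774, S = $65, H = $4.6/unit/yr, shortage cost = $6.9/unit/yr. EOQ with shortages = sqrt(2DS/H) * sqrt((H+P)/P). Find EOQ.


Formula: EOQ* = sqrt(2DS/H) * sqrt((H+P)/P)
Base EOQ = sqrt(2*17774*65/4.6) = 708.74 units
Correction = sqrt((4.6+6.9)/6.9) = 1.29099
EOQ* = 708.74 * 1.29099 = 915.0 units

915.0 units


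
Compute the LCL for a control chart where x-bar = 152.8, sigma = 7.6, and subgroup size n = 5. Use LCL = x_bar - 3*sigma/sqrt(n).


LCL = 152.8 - 3 * 7.6 / sqrt(5)

142.6


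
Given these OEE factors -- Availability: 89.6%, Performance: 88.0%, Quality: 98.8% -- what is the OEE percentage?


Formula: OEE = Availability * Performance * Quality / 10000
A * P = 89.6% * 88.0% / 100 = 78.85%
OEE = 78.85% * 98.8% / 100 = 77.9%

77.9%


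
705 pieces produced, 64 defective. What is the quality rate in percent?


Formula: Quality Rate = Good Pieces / Total Pieces * 100
Good pieces = 705 - 64 = 641
QR = 641 / 705 * 100 = 90.9%

90.9%


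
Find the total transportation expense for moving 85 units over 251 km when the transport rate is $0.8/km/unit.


TC = dist * cost * units = 251 * 0.8 * 85 = $17068.00

$17068.00


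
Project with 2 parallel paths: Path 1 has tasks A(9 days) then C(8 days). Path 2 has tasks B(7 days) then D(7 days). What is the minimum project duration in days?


Path 1 = 9 + 8 = 17 days
Path 2 = 7 + 7 = 14 days
Duration = max(17, 14) = 17 days

17 days


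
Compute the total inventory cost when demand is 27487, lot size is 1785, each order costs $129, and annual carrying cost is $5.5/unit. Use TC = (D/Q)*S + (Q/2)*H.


TC = 27487/1785 * 129 + 1785/2 * 5.5

$6895.21


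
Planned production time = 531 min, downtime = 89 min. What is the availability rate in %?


Formula: Availability = (Planned Time - Downtime) / Planned Time * 100
Uptime = 531 - 89 = 442 min
Availability = 442 / 531 * 100 = 83.2%

83.2%


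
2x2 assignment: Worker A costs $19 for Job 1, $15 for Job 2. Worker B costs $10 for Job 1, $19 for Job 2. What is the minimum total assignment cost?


Option 1: A->1 + B->2 = $19 + $19 = $38
Option 2: A->2 + B->1 = $15 + $10 = $25
Min cost = min($38, $25) = $25

$25


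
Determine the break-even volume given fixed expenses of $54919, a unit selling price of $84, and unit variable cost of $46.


Formula: BEQ = Fixed Costs / (Price - Variable Cost)
Contribution margin = $84 - $46 = $38/unit
BEQ = ceil($54919 / $38/unit) = ceil(1445.24) = 1446 units

1446 units


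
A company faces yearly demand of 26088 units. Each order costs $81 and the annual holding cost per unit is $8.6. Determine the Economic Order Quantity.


Formula: EOQ = sqrt(2 * D * S / H)
Numerator: 2 * 26088 * 81 = 4226256
2DS/H = 4226256 / 8.6 = 491425.1
EOQ = sqrt(491425.1) = 701.0 units

701.0 units


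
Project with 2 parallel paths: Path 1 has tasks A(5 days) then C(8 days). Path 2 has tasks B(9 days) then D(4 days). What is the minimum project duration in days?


Path 1 = 5 + 8 = 13 days
Path 2 = 9 + 4 = 13 days
Duration = max(13, 13) = 13 days

13 days


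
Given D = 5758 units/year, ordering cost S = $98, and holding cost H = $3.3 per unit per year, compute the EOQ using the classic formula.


Formula: EOQ = sqrt(2 * D * S / H)
Numerator: 2 * 5758 * 98 = 1128568
2DS/H = 1128568 / 3.3 = 341990.3
EOQ = sqrt(341990.3) = 584.8 units

584.8 units


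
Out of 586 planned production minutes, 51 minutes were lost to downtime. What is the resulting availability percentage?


Formula: Availability = (Planned Time - Downtime) / Planned Time * 100
Uptime = 586 - 51 = 535 min
Availability = 535 / 586 * 100 = 91.3%

91.3%


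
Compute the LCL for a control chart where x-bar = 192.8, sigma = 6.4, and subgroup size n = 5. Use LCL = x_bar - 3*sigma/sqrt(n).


LCL = 192.8 - 3 * 6.4 / sqrt(5)

184.21


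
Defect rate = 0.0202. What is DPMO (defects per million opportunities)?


DPMO = defect_rate * 1000000 = 0.0202 * 1000000

20200


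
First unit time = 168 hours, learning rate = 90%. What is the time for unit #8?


Formula: T_n = T_1 * (learning_rate)^(log2(n)) where learning_rate = rate/100
Doublings = log2(8) = 3
T_n = 168 * 0.9^3
T_n = 168 * 0.729 = 122.5 hours

122.5 hours


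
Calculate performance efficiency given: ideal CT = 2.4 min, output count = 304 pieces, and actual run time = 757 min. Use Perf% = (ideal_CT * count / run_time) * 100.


Formula: Performance = (Ideal CT * Total Count) / Run Time * 100
Ideal output time = 2.4 * 304 = 729.6 min
Performance = 729.6 / 757 * 100 = 96.4%

96.4%


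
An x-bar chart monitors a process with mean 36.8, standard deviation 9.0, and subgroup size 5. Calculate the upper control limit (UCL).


UCL = 36.8 + 3 * 9.0 / sqrt(5)

48.87


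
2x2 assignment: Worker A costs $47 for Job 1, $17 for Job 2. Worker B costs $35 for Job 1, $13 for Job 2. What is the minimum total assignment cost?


Option 1: A->1 + B->2 = $47 + $13 = $60
Option 2: A->2 + B->1 = $17 + $35 = $52
Min cost = min($60, $52) = $52

$52


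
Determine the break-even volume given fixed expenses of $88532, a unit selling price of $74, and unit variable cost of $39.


Formula: BEQ = Fixed Costs / (Price - Variable Cost)
Contribution margin = $74 - $39 = $35/unit
BEQ = ceil($88532 / $35/unit) = ceil(2529.49) = 2530 units

2530 units


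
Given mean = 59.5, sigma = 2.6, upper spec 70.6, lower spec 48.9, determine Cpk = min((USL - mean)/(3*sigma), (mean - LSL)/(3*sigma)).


Cpu = (70.6 - 59.5) / (3 * 2.6) = 1.42
Cpl = (59.5 - 48.9) / (3 * 2.6) = 1.36
Cpk = min(1.42, 1.36) = 1.36

1.36


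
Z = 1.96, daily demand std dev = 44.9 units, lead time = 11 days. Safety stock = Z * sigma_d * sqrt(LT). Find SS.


Formula: SS = z * sigma_d * sqrt(LT)
sqrt(LT) = sqrt(11) = 3.3166
SS = 1.96 * 44.9 * 3.3166
SS = 291.9 units

291.9 units


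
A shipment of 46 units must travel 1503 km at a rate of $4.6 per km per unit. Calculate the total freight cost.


TC = dist * cost * units = 1503 * 4.6 * 46 = $318034.80

$318034.80


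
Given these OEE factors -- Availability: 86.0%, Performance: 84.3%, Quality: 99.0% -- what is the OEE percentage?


Formula: OEE = Availability * Performance * Quality / 10000
A * P = 86.0% * 84.3% / 100 = 72.5%
OEE = 72.5% * 99.0% / 100 = 71.8%

71.8%


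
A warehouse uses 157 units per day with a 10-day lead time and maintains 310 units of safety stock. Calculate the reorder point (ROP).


Formula: ROP = (Daily Demand * Lead Time) + Safety Stock
Demand during lead time = 157 * 10 = 1570 units
ROP = 1570 + 310 = 1880 units

1880 units


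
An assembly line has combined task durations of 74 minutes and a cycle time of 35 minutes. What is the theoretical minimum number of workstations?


Formula: N_min = ceil(Sum of Task Times / Cycle Time)
N_min = ceil(74 min / 35 min) = ceil(2.1143)
N_min = 3 stations

3


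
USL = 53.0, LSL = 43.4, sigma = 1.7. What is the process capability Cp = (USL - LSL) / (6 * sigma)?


Cp = (53.0 - 43.4) / (6 * 1.7)

0.94


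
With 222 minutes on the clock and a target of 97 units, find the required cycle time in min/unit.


Formula: CT = Available Time / Number of Units
CT = 222 min / 97 units
CT = 2.29 min/unit

2.29 min/unit


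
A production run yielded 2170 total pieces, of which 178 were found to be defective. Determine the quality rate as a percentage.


Formula: Quality Rate = Good Pieces / Total Pieces * 100
Good pieces = 2170 - 178 = 1992
QR = 1992 / 2170 * 100 = 91.8%

91.8%


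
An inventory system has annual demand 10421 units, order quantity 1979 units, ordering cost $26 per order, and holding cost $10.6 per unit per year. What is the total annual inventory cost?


TC = 10421/1979 * 26 + 1979/2 * 10.6

$10625.61


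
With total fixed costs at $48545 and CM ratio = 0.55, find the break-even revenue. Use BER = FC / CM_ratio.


Formula: BER = Fixed Costs / Contribution Margin Ratio
BER = $48545 / 0.55
BER = $88263.64 (to the nearest cent)

$88263.64


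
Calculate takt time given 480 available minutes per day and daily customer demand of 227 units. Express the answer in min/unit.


Formula: Takt Time = Available Production Time / Customer Demand
Takt = 480 min/day / 227 units/day
Takt = 2.11 min/unit

2.11 min/unit


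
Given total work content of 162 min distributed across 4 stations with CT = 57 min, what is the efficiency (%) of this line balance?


Formula: Efficiency = Sum of Task Times / (N_stations * CT) * 100
Total station capacity = 4 stations * 57 min = 228 min
Efficiency = 162 / 228 * 100 = 71.1%

71.1%


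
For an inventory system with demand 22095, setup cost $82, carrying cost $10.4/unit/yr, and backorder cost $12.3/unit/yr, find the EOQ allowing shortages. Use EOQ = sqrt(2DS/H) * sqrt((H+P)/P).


Formula: EOQ* = sqrt(2DS/H) * sqrt((H+P)/P)
Base EOQ = sqrt(2*22095*82/10.4) = 590.27 units
Correction = sqrt((10.4+12.3)/12.3) = 1.3585
EOQ* = 590.27 * 1.3585 = 801.9 units

801.9 units


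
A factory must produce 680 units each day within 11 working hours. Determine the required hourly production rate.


Formula: Production Rate = Daily Demand / Available Hours
Rate = 680 units/day / 11 hours/day
Rate = 61.8 units/hour

61.8 units/hour


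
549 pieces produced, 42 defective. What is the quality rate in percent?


Formula: Quality Rate = Good Pieces / Total Pieces * 100
Good pieces = 549 - 42 = 507
QR = 507 / 549 * 100 = 92.3%

92.3%


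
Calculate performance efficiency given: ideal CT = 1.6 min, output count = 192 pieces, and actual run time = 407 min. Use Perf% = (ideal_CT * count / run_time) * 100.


Formula: Performance = (Ideal CT * Total Count) / Run Time * 100
Ideal output time = 1.6 * 192 = 307.2 min
Performance = 307.2 / 407 * 100 = 75.5%

75.5%


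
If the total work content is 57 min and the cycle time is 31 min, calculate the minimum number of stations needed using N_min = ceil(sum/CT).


Formula: N_min = ceil(Sum of Task Times / Cycle Time)
N_min = ceil(57 min / 31 min) = ceil(1.8387)
N_min = 2 stations

2


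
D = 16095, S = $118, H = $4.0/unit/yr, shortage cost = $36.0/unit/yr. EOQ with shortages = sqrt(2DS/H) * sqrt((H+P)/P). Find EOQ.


Formula: EOQ* = sqrt(2DS/H) * sqrt((H+P)/P)
Base EOQ = sqrt(2*16095*118/4.0) = 974.48 units
Correction = sqrt((4.0+36.0)/36.0) = 1.05409
EOQ* = 974.48 * 1.05409 = 1027.2 units

1027.2 units


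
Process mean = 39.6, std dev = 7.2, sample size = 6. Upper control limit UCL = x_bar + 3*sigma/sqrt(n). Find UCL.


UCL = 39.6 + 3 * 7.2 / sqrt(6)

48.42


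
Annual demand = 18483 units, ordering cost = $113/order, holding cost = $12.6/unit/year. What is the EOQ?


Formula: EOQ = sqrt(2 * D * S / H)
Numerator: 2 * 18483 * 113 = 4177158
2DS/H = 4177158 / 12.6 = 331520.5
EOQ = sqrt(331520.5) = 575.8 units

575.8 units


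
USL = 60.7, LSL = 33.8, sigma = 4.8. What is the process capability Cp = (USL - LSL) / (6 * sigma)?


Cp = (60.7 - 33.8) / (6 * 4.8)

0.93


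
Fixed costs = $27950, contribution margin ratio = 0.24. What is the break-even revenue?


Formula: BER = Fixed Costs / Contribution Margin Ratio
BER = $27950 / 0.24
BER = $116458.33 (to the nearest cent)

$116458.33


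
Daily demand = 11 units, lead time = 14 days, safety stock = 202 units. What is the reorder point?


Formula: ROP = (Daily Demand * Lead Time) + Safety Stock
Demand during lead time = 11 * 14 = 154 units
ROP = 154 + 202 = 356 units

356 units


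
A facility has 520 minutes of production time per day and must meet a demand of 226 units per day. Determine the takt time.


Formula: Takt Time = Available Production Time / Customer Demand
Takt = 520 min/day / 226 units/day
Takt = 2.3 min/unit

2.3 min/unit


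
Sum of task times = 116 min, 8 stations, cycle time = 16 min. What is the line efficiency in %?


Formula: Efficiency = Sum of Task Times / (N_stations * CT) * 100
Total station capacity = 8 stations * 16 min = 128 min
Efficiency = 116 / 128 * 100 = 90.6%

90.6%


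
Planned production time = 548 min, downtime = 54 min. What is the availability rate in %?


Formula: Availability = (Planned Time - Downtime) / Planned Time * 100
Uptime = 548 - 54 = 494 min
Availability = 494 / 548 * 100 = 90.1%

90.1%
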